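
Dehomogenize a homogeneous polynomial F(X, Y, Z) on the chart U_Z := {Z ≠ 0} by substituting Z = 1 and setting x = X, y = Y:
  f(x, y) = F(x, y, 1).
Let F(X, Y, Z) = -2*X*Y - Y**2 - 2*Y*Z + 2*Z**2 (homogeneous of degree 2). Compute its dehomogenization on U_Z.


f(x, y) = -2*x*y - y**2 - 2*y + 2

On U_Z we set Z = 1. Each monomial c·X^i·Y^j·Z^k in F becomes c·x^i·y^j·1^k = c·x^i·y^j.
Substituting Z = 1: F(X, Y, 1) = -2*x*y - y**2 - 2*y + 2.
Note: deg(f) ≤ deg(F) = 2; strict inequality happens when F is divisible by Z (lost terms).


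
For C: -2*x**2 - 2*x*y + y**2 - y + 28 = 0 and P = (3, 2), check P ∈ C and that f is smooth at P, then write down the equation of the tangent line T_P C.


Tangent line at P: -16*x - 3*y + 54 = 0.

Step 1: f(3, 2) = 0, so P lies on C.
Step 2: partial derivatives
  f_x(x, y) = -4*x - 2*y, f_y(x, y) = -2*x + 2*y - 1.
  f_x(P) = -16, f_y(P) = -3 (gradient nonzero, so P is smooth).
Step 3: tangent line at P: -16·(x − 3) + -3·(y − 2) = 0.
Expanding: -16*x - 3*y + 54 = 0.


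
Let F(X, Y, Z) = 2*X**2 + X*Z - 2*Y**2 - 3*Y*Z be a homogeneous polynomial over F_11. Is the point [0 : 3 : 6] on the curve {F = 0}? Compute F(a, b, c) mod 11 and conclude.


F(0,3,6) ≡ 5 (mod 11); P is NOT on the curve.

Evaluate F(0, 3, 6) term-by-term (mod 11).
  2*X**2 ↦ 2·0·1·1 = 0
  X*Z ↦ 1·0·1·6 = 0
  -2*Y**2 ↦ -2·1·9·1 = -18
  -3*Y*Z ↦ -3·1·3·6 = -54
Sum: F(0, 3, 6) = (0) + (0) + (-18) + (-54) = -72.
Reducing mod 11: -72 ≡ 5 (mod 11).
Since F(a, b, c) ≡ 5 ≠ 0 (mod 11), P does NOT lie on the curve.


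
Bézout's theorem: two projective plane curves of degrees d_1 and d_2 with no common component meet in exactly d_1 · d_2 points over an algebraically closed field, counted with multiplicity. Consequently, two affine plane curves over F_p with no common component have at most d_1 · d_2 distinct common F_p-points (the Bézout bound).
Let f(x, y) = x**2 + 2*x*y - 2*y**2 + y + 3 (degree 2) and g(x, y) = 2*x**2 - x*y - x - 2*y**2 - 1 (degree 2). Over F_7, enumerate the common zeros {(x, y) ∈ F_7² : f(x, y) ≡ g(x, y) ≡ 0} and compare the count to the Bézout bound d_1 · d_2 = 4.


Common zeros: ∅; count = 0; Bézout bound = 4.

deg(f) = 2, deg(g) = 2, so Bézout bound = 4.
Scan x ∈ F_7. For each x, list the y ∈ F_7 with f(x, y) ≡ 0 and those with g(x, y) ≡ 0 (mod 7); the common zeros in that column are the intersection.
  x = 0: f ≡ 0 at y ∈ {5, 6}; g ≡ 0 at y ∈ ∅; common: ∅.
  x = 1: f ≡ 0 at y ∈ ∅; g ≡ 0 at y ∈ {0, 3}; common: ∅.
  x = 2: f ≡ 0 at y ∈ {0, 6}; g ≡ 0 at y ∈ {2, 4}; common: ∅.
  x = 3: f ≡ 0 at y ∈ ∅; g ≡ 0 at y ∈ {0, 2}; common: ∅.
  x = 4: f ≡ 0 at y ∈ {3, 5}; g ≡ 0 at y ∈ {1, 4}; common: ∅.
  x = 5: f ≡ 0 at y ∈ {0, 2}; g ≡ 0 at y ∈ ∅; common: ∅.
  x = 6: f ≡ 0 at y ∈ ∅; g ≡ 0 at y ∈ ∅; common: ∅.
Collecting: common zeros = ∅, so the count is 0.
Comparison with the Bézout bound: 0 ≤ 4 = deg(f)·deg(g), as expected for curves with no common component (the affine F_7-count falls short of the bound because intersections may lie at infinity, over extension fields, or carry multiplicity).


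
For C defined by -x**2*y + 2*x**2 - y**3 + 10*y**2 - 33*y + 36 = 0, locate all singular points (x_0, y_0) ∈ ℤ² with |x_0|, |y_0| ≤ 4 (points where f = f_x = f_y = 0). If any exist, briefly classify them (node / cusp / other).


Singular points: {(0, 3)}; classification: node.

Compute partial derivatives:
  f_x = -2*x*y + 4*x.
  f_y = -x**2 - 3*y**2 + 20*y - 33.
Scan x_0 ∈ {−4, ..., 4}. For each x_0, f_y(x_0, y) is a polynomial in y; find its integer roots y ∈ {−4, ..., 4}, then test f_x and f at those candidates.
  x = -4: f_y(-4, y) = -3*y**2 + 20*y - 49; no integer root y with |y| ≤ 4.
  x = -3: f_y(-3, y) = -3*y**2 + 20*y - 42; no integer root y with |y| ≤ 4.
  x = -2: f_y(-2, y) = -3*y**2 + 20*y - 37; no integer root y with |y| ≤ 4.
  x = -1: f_y(-1, y) = -3*y**2 + 20*y - 34; no integer root y with |y| ≤ 4.
  x = 0: f_y(0, y) = -3*y**2 + 20*y - 33; vanishes at y ∈ {3}. (0, 3): f_x = 0, f = 0 — SINGULAR.
  x = 1: f_y(1, y) = -3*y**2 + 20*y - 34; no integer root y with |y| ≤ 4.
  x = 2: f_y(2, y) = -3*y**2 + 20*y - 37; no integer root y with |y| ≤ 4.
  x = 3: f_y(3, y) = -3*y**2 + 20*y - 42; no integer root y with |y| ≤ 4.
  x = 4: f_y(4, y) = -3*y**2 + 20*y - 49; no integer root y with |y| ≤ 4.
Only singular point on the grid: (0, 3).
Classify: substitute x = 0 + u, y = 3 + v and expand: f = -u**2*v - u**2 - v**3 + v**2.
No constant or linear terms (consistent with a singular point). Quadratic part: -u**2 + v**2. Cubic part: -u**2*v - v**3.
The quadratic part v**2 - u**2 = (v − u)(v + u) splits into two distinct linear factors, so there are two distinct tangent lines y − 3 = ±(x − 0) — this is a node (ordinary double point).
Classification: node.


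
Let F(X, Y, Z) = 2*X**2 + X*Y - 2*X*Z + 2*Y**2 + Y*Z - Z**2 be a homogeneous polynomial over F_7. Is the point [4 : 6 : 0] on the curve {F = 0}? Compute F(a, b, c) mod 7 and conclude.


F(4,6,0) ≡ 2 (mod 7); P is NOT on the curve.

Evaluate F(4, 6, 0) term-by-term (mod 7).
  2*X**2 ↦ 2·16·1·1 = 32
  X*Y ↦ 1·4·6·1 = 24
  -2*X*Z ↦ -2·4·1·0 = 0
  2*Y**2 ↦ 2·1·36·1 = 72
  Y*Z ↦ 1·1·6·0 = 0
  -Z**2 ↦ -1·1·1·0 = 0
Sum: F(4, 6, 0) = (32) + (24) + (0) + (72) + (0) + (0) = 128.
Reducing mod 7: 128 ≡ 2 (mod 7).
Since F(a, b, c) ≡ 2 ≠ 0 (mod 7), P does NOT lie on the curve.


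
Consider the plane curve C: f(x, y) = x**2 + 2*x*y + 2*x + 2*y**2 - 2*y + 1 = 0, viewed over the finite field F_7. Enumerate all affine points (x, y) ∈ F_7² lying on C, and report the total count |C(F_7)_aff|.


Affine F_7-points: {(2, 2), (2, 4), (3, 6), (4, 5), (4, 6), (5, 5), (6, 0), (6, 2)}; count = 8.

For each of the 49 pairs (x, y) ∈ F_7², evaluate f(x, y) mod 7. Record the zeros.
  x = 0: [0↦1, 1↦1, 2↦5, 3↦6, 4↦4, 5↦6, 6↦5]  zeros at y ∈ ∅
  x = 1: [0↦4, 1↦6, 2↦5, 3↦1, 4↦1, 5↦5, 6↦6]  zeros at y ∈ ∅
  x = 2: [0↦2, 1↦6, 2↦0, 3↦5, 4↦0, 5↦6, 6↦2]  zeros at y ∈ {2, 4}
  x = 3: [0↦2, 1↦1, 2↦4, 3↦4, 4↦1, 5↦2, 6↦0]  zeros at y ∈ {6}
  x = 4: [0↦4, 1↦5, 2↦3, 3↦5, 4↦4, 5↦0, 6↦0]  zeros at y ∈ {5, 6}
  x = 5: [0↦1, 1↦4, 2↦4, 3↦1, 4↦2, 5↦0, 6↦2]  zeros at y ∈ {5}
  x = 6: [0↦0, 1↦5, 2↦0, 3↦6, 4↦2, 5↦2, 6↦6]  zeros at y ∈ {0, 2}
Collecting zeros: affine points = {(2, 2), (2, 4), (3, 6), (4, 5), (4, 6), (5, 5), (6, 0), (6, 2)}.
Total count |C(F_7)_aff| = 8.


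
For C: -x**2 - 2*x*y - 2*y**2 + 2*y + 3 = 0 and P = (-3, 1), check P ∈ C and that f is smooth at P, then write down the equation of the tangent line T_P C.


Tangent line at P: 4*x + 4*y + 8 = 0.

Step 1: f(-3, 1) = 0, so P lies on C.
Step 2: partial derivatives
  f_x(x, y) = -2*x - 2*y, f_y(x, y) = -2*x - 4*y + 2.
  f_x(P) = 4, f_y(P) = 4 (gradient nonzero, so P is smooth).
Step 3: tangent line at P: 4·(x − -3) + 4·(y − 1) = 0.
Expanding: 4*x + 4*y + 8 = 0.


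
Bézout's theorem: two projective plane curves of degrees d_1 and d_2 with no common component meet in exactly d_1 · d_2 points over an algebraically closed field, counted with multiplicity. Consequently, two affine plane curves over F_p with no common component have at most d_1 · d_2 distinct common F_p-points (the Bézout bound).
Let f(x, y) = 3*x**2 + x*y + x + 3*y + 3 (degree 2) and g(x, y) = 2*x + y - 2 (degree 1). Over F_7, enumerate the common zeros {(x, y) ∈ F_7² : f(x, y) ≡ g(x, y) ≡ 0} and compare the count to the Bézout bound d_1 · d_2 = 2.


Common zeros: {(1, 0), (2, 5)}; count = 2; Bézout bound = 2.

deg(f) = 2, deg(g) = 1, so Bézout bound = 2.
Scan x ∈ F_7. For each x, list the y ∈ F_7 with f(x, y) ≡ 0 and those with g(x, y) ≡ 0 (mod 7); the common zeros in that column are the intersection.
  x = 0: f ≡ 0 at y ∈ {6}; g ≡ 0 at y ∈ {2}; common: ∅.
  x = 1: f ≡ 0 at y ∈ {0}; g ≡ 0 at y ∈ {0}; common: {0}.
  x = 2: f ≡ 0 at y ∈ {5}; g ≡ 0 at y ∈ {5}; common: {5}.
  x = 3: f ≡ 0 at y ∈ {5}; g ≡ 0 at y ∈ {3}; common: ∅.
  x = 4: f ≡ 0 at y ∈ ∅; g ≡ 0 at y ∈ {1}; common: ∅.
  x = 5: f ≡ 0 at y ∈ {1}; g ≡ 0 at y ∈ {6}; common: ∅.
  x = 6: f ≡ 0 at y ∈ {1}; g ≡ 0 at y ∈ {4}; common: ∅.
Collecting: common zeros = {(1, 0), (2, 5)}, so the count is 2.
Comparison with the Bézout bound: 2 ≤ 2 = deg(f)·deg(g), as expected for curves with no common component (the bound is attained).


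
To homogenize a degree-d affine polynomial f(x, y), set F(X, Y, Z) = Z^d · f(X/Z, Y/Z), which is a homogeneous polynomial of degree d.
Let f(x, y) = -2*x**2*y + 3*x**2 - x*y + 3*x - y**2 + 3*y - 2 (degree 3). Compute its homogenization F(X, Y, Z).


F(X, Y, Z) = -2*X**2*Y + 3*X**2*Z - X*Y*Z + 3*X*Z**2 - Y**2*Z + 3*Y*Z**2 - 2*Z**3

deg(f) = 3.
Substitute x = X/Z, y = Y/Z into f, then multiply by Z^3.
  monomial -2·x^2·y^1 ↦ -2·X^2·Y^1·Z^0.
  monomial 3·x^2·y^0 ↦ 3·X^2·Y^0·Z^1.
  monomial -1·x^1·y^1 ↦ -1·X^1·Y^1·Z^1.
  monomial 3·x^1·y^0 ↦ 3·X^1·Y^0·Z^2.
  monomial -1·x^0·y^2 ↦ -1·X^0·Y^2·Z^1.
  monomial 3·x^0·y^1 ↦ 3·X^0·Y^1·Z^2.
  monomial -2·x^0·y^0 ↦ -2·X^0·Y^0·Z^3.
Collecting: F(X, Y, Z) = -2*X**2*Y + 3*X**2*Z - X*Y*Z + 3*X*Z**2 - Y**2*Z + 3*Y*Z**2 - 2*Z**3.


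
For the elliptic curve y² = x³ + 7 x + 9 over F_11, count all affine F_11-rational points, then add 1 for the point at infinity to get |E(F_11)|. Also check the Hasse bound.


Affine points = {(0, 3), (0, 8), (2, 3), (2, 8), (5, 2), (5, 9), (6, 5), (6, 6), (7, 4), (7, 7), (8, 4), (8, 7), (9, 3), (9, 8), (10, 1), (10, 10)}; affine count = 16; |E(F_11)| = 17.

Discriminant check: Δ ∝ 4a³ + 27b² = 4·7³ + 27·9² = 4·343 + 27·81 ≡ 6 (mod 11). Nonzero ⇒ E is nonsingular.
For each x ∈ F_11, compute rhs = x³ + 7·x + 9 mod 11, then count y ∈ F_11 with y² ≡ rhs.
  x = 0: rhs = 9, matching y values: 3, 8 (2 points).
  x = 1: rhs = 6, matching y values: none (0 points).
  x = 2: rhs = 9, matching y values: 3, 8 (2 points).
  x = 3: rhs = 2, matching y values: none (0 points).
  x = 4: rhs = 2, matching y values: none (0 points).
  x = 5: rhs = 4, matching y values: 2, 9 (2 points).
  x = 6: rhs = 3, matching y values: 5, 6 (2 points).
  x = 7: rhs = 5, matching y values: 4, 7 (2 points).
  x = 8: rhs = 5, matching y values: 4, 7 (2 points).
  x = 9: rhs = 9, matching y values: 3, 8 (2 points).
  x = 10: rhs = 1, matching y values: 1, 10 (2 points).
Total affine count: 16.
Full point count |E(F_11)| = 16 + 1 = 17.
Hasse bound: |17 − (11+1)| = |5| = 5 ≤ 2√11 ≈ 6.6332 ✓.


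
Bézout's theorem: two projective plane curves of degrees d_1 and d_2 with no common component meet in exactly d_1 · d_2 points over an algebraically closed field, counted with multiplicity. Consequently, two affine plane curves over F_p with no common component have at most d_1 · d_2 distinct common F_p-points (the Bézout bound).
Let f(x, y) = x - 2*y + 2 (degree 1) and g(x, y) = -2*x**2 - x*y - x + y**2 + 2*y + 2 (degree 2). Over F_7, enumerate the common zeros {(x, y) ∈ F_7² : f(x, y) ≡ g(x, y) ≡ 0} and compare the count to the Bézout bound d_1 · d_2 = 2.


Common zeros: ∅; count = 0; Bézout bound = 2.

deg(f) = 1, deg(g) = 2, so Bézout bound = 2.
Scan x ∈ F_7. For each x, list the y ∈ F_7 with f(x, y) ≡ 0 and those with g(x, y) ≡ 0 (mod 7); the common zeros in that column are the intersection.
  x = 0: f ≡ 0 at y ∈ {1}; g ≡ 0 at y ∈ ∅; common: ∅.
  x = 1: f ≡ 0 at y ∈ {5}; g ≡ 0 at y ∈ ∅; common: ∅.
  x = 2: f ≡ 0 at y ∈ {2}; g ≡ 0 at y ∈ {1, 6}; common: ∅.
  x = 3: f ≡ 0 at y ∈ {6}; g ≡ 0 at y ∈ {4}; common: ∅.
  x = 4: f ≡ 0 at y ∈ {3}; g ≡ 0 at y ∈ {1}; common: ∅.
  x = 5: f ≡ 0 at y ∈ {0}; g ≡ 0 at y ∈ {4, 6}; common: ∅.
  x = 6: f ≡ 0 at y ∈ {4}; g ≡ 0 at y ∈ ∅; common: ∅.
Collecting: common zeros = ∅, so the count is 0.
Comparison with the Bézout bound: 0 ≤ 2 = deg(f)·deg(g), as expected for curves with no common component (the affine F_7-count falls short of the bound because intersections may lie at infinity, over extension fields, or carry multiplicity).


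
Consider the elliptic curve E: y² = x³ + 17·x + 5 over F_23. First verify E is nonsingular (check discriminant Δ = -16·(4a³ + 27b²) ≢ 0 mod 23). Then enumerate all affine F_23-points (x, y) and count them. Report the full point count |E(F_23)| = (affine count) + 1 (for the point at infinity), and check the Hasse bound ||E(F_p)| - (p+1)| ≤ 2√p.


Affine points = {(1, 0), (2, 1), (2, 22), (5, 10), (5, 13), (6, 1), (6, 22), (8, 3), (8, 20), (9, 6), (9, 17), (10, 5), (10, 18), (13, 10), (13, 13), (15, 1), (15, 22), (16, 7), (16, 16), (17, 3), (17, 20), (18, 5), (18, 18), (21, 3), (21, 20)}; affine count = 25; |E(F_23)| = 26.

Discriminant check: Δ ∝ 4a³ + 27b² = 4·17³ + 27·5² = 4·4913 + 27·25 ≡ 18 (mod 23). Nonzero ⇒ E is nonsingular.
For each x ∈ F_23, compute rhs = x³ + 17·x + 5 mod 23, then count y ∈ F_23 with y² ≡ rhs.
  x = 0: rhs = 5, matching y values: none (0 points).
  x = 1: rhs = 0, matching y values: 0 (1 points).
  x = 2: rhs = 1, matching y values: 1, 22 (2 points).
  x = 3: rhs = 14, matching y values: none (0 points).
  x = 4: rhs = 22, matching y values: none (0 points).
  x = 5: rhs = 8, matching y values: 10, 13 (2 points).
  x = 6: rhs = 1, matching y values: 1, 22 (2 points).
  x = 7: rhs = 7, matching y values: none (0 points).
  x = 8: rhs = 9, matching y values: 3, 20 (2 points).
  x = 9: rhs = 13, matching y values: 6, 17 (2 points).
  x = 10: rhs = 2, matching y values: 5, 18 (2 points).
  x = 11: rhs = 5, matching y values: none (0 points).
  x = 12: rhs = 5, matching y values: none (0 points).
  x = 13: rhs = 8, matching y values: 10, 13 (2 points).
  x = 14: rhs = 20, matching y values: none (0 points).
  x = 15: rhs = 1, matching y values: 1, 22 (2 points).
  x = 16: rhs = 3, matching y values: 7, 16 (2 points).
  x = 17: rhs = 9, matching y values: 3, 20 (2 points).
  x = 18: rhs = 2, matching y values: 5, 18 (2 points).
  x = 19: rhs = 11, matching y values: none (0 points).
  x = 20: rhs = 19, matching y values: none (0 points).
  x = 21: rhs = 9, matching y values: 3, 20 (2 points).
  x = 22: rhs = 10, matching y values: none (0 points).
Total affine count: 25.
Full point count |E(F_23)| = 25 + 1 = 26.
Hasse bound: |26 − (23+1)| = |2| = 2 ≤ 2√23 ≈ 9.5917 ✓.


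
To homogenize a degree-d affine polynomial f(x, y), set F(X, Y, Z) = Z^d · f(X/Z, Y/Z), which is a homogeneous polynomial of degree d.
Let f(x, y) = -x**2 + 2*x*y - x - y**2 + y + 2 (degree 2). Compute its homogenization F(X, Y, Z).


F(X, Y, Z) = -X**2 + 2*X*Y - X*Z - Y**2 + Y*Z + 2*Z**2

deg(f) = 2.
Substitute x = X/Z, y = Y/Z into f, then multiply by Z^2.
  monomial -1·x^2·y^0 ↦ -1·X^2·Y^0·Z^0.
  monomial 2·x^1·y^1 ↦ 2·X^1·Y^1·Z^0.
  monomial -1·x^1·y^0 ↦ -1·X^1·Y^0·Z^1.
  monomial -1·x^0·y^2 ↦ -1·X^0·Y^2·Z^0.
  monomial 1·x^0·y^1 ↦ 1·X^0·Y^1·Z^1.
  monomial 2·x^0·y^0 ↦ 2·X^0·Y^0·Z^2.
Collecting: F(X, Y, Z) = -X**2 + 2*X*Y - X*Z - Y**2 + Y*Z + 2*Z**2.


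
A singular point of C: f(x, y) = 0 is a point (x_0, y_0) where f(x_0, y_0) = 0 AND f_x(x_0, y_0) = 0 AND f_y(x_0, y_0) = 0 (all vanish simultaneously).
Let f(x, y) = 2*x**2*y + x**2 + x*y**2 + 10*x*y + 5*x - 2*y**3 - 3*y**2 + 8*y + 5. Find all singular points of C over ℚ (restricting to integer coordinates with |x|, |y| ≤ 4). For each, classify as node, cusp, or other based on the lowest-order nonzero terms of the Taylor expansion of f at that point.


Singular points: {(-2, -1)}; classification: node.

Compute partial derivatives:
  f_x = 4*x*y + 2*x + y**2 + 10*y + 5.
  f_y = 2*x**2 + 2*x*y + 10*x - 6*y**2 - 6*y + 8.
Scan x_0 ∈ {−4, ..., 4}. For each x_0, f_y(x_0, y) is a polynomial in y; find its integer roots y ∈ {−4, ..., 4}, then test f_x and f at those candidates.
  x = -4: f_y(-4, y) = -6*y**2 - 14*y; vanishes at y ∈ {0}. (-4, 0): f_x = -3 ≠ 0.
  x = -3: f_y(-3, y) = -6*y**2 - 12*y - 4; no integer root y with |y| ≤ 4.
  x = -2: f_y(-2, y) = -6*y**2 - 10*y - 4; vanishes at y ∈ {-1}. (-2, -1): f_x = 0, f = 0 — SINGULAR.
  x = -1: f_y(-1, y) = -6*y**2 - 8*y; vanishes at y ∈ {0}. (-1, 0): f_x = 3 ≠ 0.
  x = 0: f_y(0, y) = -6*y**2 - 6*y + 8; no integer root y with |y| ≤ 4.
  x = 1: f_y(1, y) = -6*y**2 - 4*y + 20; no integer root y with |y| ≤ 4.
  x = 2: f_y(2, y) = -6*y**2 - 2*y + 36; no integer root y with |y| ≤ 4.
  x = 3: f_y(3, y) = 56 - 6*y**2; no integer root y with |y| ≤ 4.
  x = 4: f_y(4, y) = -6*y**2 + 2*y + 80; no integer root y with |y| ≤ 4.
Only singular point on the grid: (-2, -1).
Classify: substitute x = -2 + u, y = -1 + v and expand: f = 2*u**2*v - u**2 + u*v**2 - 2*v**3 + v**2.
No constant or linear terms (consistent with a singular point). Quadratic part: -u**2 + v**2. Cubic part: 2*u**2*v + u*v**2 - 2*v**3.
The quadratic part v**2 - u**2 = (v − u)(v + u) splits into two distinct linear factors, so there are two distinct tangent lines y − -1 = ±(x − -2) — this is a node (ordinary double point).
Classification: node.


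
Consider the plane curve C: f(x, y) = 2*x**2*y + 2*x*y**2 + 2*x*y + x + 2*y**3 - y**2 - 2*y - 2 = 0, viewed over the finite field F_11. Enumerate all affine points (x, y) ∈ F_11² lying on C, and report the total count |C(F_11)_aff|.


Affine F_11-points: {(1, 7), (2, 0), (3, 4), (6, 1), (6, 9), (7, 3), (7, 4), (8, 1), (9, 3), (9, 7), (9, 9)}; count = 11.

For each of the 121 pairs (x, y) ∈ F_11², evaluate f(x, y) mod 11. Record the zeros.
  x = 0: [0↦9, 1↦8, 2↦6, 3↦4, 4↦3, 5↦4, 6↦8, 7↦5, 8↦7, 9↦4, 10↦8]  zeros at y ∈ ∅
  x = 1: [0↦10, 1↦4, 2↦1, 3↦2, 4↦8, 5↦9, 6↦6, 7↦0, 8↦3, 9↦5, 10↦7]  zeros at y ∈ {7}
  x = 2: [0↦0, 1↦4, 2↦4, 3↦1, 4↦7, 5↦1, 6↦6, 7↦1, 8↦9, 9↦9, 10↦2]  zeros at y ∈ {0}
  x = 3: [0↦1, 1↦8, 2↦4, 3↦1, 4↦0, 5↦2, 6↦8, 7↦8, 8↦3, 9↦5, 10↦4]  zeros at y ∈ {4}
  x = 4: [0↦2, 1↦5, 2↦1, 3↦2, 4↦9, 5↦1, 6↦1, 7↦10, 8↦7, 9↦4, 10↦2]  zeros at y ∈ ∅
  x = 5: [0↦3, 1↦6, 2↦6, 3↦4, 4↦1, 5↦9, 6↦7, 7↦7, 8↦10, 9↦6, 10↦7]  zeros at y ∈ ∅
  x = 6: [0↦4, 1↦0, 2↦8, 3↦7, 4↦9, 5↦4, 6↦4, 7↦10, 8↦1, 9↦0, 10↦8]  zeros at y ∈ {1, 9}
  x = 7: [0↦5, 1↦9, 2↦7, 3↦0, 4↦0, 5↦8, 6↦3, 7↦8, 8↦2, 9↦8, 10↦5]  zeros at y ∈ {3, 4}
  x = 8: [0↦6, 1↦0, 2↦3, 3↦5, 4↦7, 5↦10, 6↦4, 7↦1, 8↦2, 9↦8, 10↦9]  zeros at y ∈ {1}
  x = 9: [0↦7, 1↦6, 2↦7, 3↦0, 4↦8, 5↦10, 6↦7, 7↦0, 8↦1, 9↦0, 10↦9]  zeros at y ∈ {3, 7, 9}
  x = 10: [0↦8, 1↦5, 2↦8, 3↦7, 4↦3, 5↦8, 6↦1, 7↦5, 8↦10, 9↦6, 10↦5]  zeros at y ∈ ∅
Collecting zeros: affine points = {(1, 7), (2, 0), (3, 4), (6, 1), (6, 9), (7, 3), (7, 4), (8, 1), (9, 3), (9, 7), (9, 9)}.
Total count |C(F_11)_aff| = 11.


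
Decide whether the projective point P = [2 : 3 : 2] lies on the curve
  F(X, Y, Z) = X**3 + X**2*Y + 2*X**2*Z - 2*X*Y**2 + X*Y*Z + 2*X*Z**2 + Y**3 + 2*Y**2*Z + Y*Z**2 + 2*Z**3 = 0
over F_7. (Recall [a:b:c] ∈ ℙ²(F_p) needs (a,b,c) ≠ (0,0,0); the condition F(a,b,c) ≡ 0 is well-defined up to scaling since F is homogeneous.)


F(2,3,2) ≡ 0 (mod 7); P is on the curve.

Evaluate F(2, 3, 2) term-by-term (mod 7).
  X**3 ↦ 1·8·1·1 = 8
  X**2*Y ↦ 1·4·3·1 = 12
  2*X**2*Z ↦ 2·4·1·2 = 16
  -2*X*Y**2 ↦ -2·2·9·1 = -36
  X*Y*Z ↦ 1·2·3·2 = 12
  2*X*Z**2 ↦ 2·2·1·4 = 16
  Y**3 ↦ 1·1·27·1 = 27
  2*Y**2*Z ↦ 2·1·9·2 = 36
  Y*Z**2 ↦ 1·1·3·4 = 12
  2*Z**3 ↦ 2·1·1·8 = 16
Sum: F(2, 3, 2) = (8) + (12) + (16) + (-36) + (12) + (16) + (27) + (36) + (12) + (16) = 119.
Reducing mod 7: 119 ≡ 0 (mod 7).
Since F(a, b, c) ≡ 0 (mod 7), P lies on the curve.


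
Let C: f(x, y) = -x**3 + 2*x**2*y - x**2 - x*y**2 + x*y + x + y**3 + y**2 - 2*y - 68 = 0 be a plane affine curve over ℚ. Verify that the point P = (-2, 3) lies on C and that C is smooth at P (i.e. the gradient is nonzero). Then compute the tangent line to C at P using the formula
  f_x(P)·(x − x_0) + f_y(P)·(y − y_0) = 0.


Tangent line at P: -37*x + 49*y - 221 = 0.

Step 1: f(-2, 3) = 0, so P lies on C.
Step 2: partial derivatives
  f_x(x, y) = -3*x**2 + 4*x*y - 2*x - y**2 + y + 1, f_y(x, y) = 2*x**2 - 2*x*y + x + 3*y**2 + 2*y - 2.
  f_x(P) = -37, f_y(P) = 49 (gradient nonzero, so P is smooth).
Step 3: tangent line at P: -37·(x − -2) + 49·(y − 3) = 0.
Expanding: -37*x + 49*y - 221 = 0.


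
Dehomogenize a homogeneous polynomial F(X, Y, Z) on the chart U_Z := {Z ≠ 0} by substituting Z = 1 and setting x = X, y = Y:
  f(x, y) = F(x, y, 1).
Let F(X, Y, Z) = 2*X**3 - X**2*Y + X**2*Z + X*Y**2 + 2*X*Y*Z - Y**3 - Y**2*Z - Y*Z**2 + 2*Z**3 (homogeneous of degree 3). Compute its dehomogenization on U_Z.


f(x, y) = 2*x**3 - x**2*y + x**2 + x*y**2 + 2*x*y - y**3 - y**2 - y + 2

On U_Z we set Z = 1. Each monomial c·X^i·Y^j·Z^k in F becomes c·x^i·y^j·1^k = c·x^i·y^j.
Substituting Z = 1: F(X, Y, 1) = 2*x**3 - x**2*y + x**2 + x*y**2 + 2*x*y - y**3 - y**2 - y + 2.
Note: deg(f) ≤ deg(F) = 3; strict inequality happens when F is divisible by Z (lost terms).


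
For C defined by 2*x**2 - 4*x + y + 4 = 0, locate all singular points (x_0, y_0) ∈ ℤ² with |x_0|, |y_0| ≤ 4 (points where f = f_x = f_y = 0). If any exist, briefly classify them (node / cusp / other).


No singular points in the scanned grid; C is smooth there.

Compute partial derivatives:
  f_x = 4*x - 4.
  f_y = 1.
f_y = 1 is a nonzero constant, so f_y never vanishes: no point (x, y) can satisfy f = f_x = f_y = 0. In particular no (x, y) ∈ {−4, ..., 4}² is singular; the curve is smooth.


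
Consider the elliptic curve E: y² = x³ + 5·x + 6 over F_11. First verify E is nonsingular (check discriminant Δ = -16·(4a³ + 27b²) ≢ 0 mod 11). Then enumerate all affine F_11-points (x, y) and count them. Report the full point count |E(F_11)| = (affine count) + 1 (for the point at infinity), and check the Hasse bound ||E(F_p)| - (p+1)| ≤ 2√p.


Affine points = {(1, 1), (1, 10), (3, 2), (3, 9), (10, 0)}; affine count = 5; |E(F_11)| = 6.

Discriminant check: Δ ∝ 4a³ + 27b² = 4·5³ + 27·6² = 4·125 + 27·36 ≡ 9 (mod 11). Nonzero ⇒ E is nonsingular.
For each x ∈ F_11, compute rhs = x³ + 5·x + 6 mod 11, then count y ∈ F_11 with y² ≡ rhs.
  x = 0: rhs = 6, matching y values: none (0 points).
  x = 1: rhs = 1, matching y values: 1, 10 (2 points).
  x = 2: rhs = 2, matching y values: none (0 points).
  x = 3: rhs = 4, matching y values: 2, 9 (2 points).
  x = 4: rhs = 2, matching y values: none (0 points).
  x = 5: rhs = 2, matching y values: none (0 points).
  x = 6: rhs = 10, matching y values: none (0 points).
  x = 7: rhs = 10, matching y values: none (0 points).
  x = 8: rhs = 8, matching y values: none (0 points).
  x = 9: rhs = 10, matching y values: none (0 points).
  x = 10: rhs = 0, matching y values: 0 (1 points).
Total affine count: 5.
Full point count |E(F_11)| = 5 + 1 = 6.
Hasse bound: |6 − (11+1)| = |-6| = 6 ≤ 2√11 ≈ 6.6332 ✓.


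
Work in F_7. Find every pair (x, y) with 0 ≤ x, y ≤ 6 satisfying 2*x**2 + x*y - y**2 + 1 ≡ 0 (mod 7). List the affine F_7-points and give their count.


Affine F_7-points: {(0, 1), (0, 6), (3, 1), (3, 2), (4, 5), (4, 6)}; count = 6.

For each of the 49 pairs (x, y) ∈ F_7², evaluate f(x, y) mod 7. Record the zeros.
  x = 0: [0↦1, 1↦0, 2↦4, 3↦6, 4↦6, 5↦4, 6↦0]  zeros at y ∈ {1, 6}
  x = 1: [0↦3, 1↦3, 2↦1, 3↦4, 4↦5, 5↦4, 6↦1]  zeros at y ∈ ∅
  x = 2: [0↦2, 1↦3, 2↦2, 3↦6, 4↦1, 5↦1, 6↦6]  zeros at y ∈ ∅
  x = 3: [0↦5, 1↦0, 2↦0, 3↦5, 4↦1, 5↦2, 6↦1]  zeros at y ∈ {1, 2}
  x = 4: [0↦5, 1↦1, 2↦2, 3↦1, 4↦5, 5↦0, 6↦0]  zeros at y ∈ {5, 6}
  x = 5: [0↦2, 1↦6, 2↦1, 3↦1, 4↦6, 5↦2, 6↦3]  zeros at y ∈ ∅
  x = 6: [0↦3, 1↦1, 2↦4, 3↦5, 4↦4, 5↦1, 6↦3]  zeros at y ∈ ∅
Collecting zeros: affine points = {(0, 1), (0, 6), (3, 1), (3, 2), (4, 5), (4, 6)}.
Total count |C(F_7)_aff| = 6.


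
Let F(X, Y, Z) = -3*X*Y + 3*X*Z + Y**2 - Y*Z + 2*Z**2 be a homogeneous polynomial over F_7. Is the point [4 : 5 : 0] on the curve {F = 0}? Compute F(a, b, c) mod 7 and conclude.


F(4,5,0) ≡ 0 (mod 7); P is on the curve.

Evaluate F(4, 5, 0) term-by-term (mod 7).
  -3*X*Y ↦ -3·4·5·1 = -60
  3*X*Z ↦ 3·4·1·0 = 0
  Y**2 ↦ 1·1·25·1 = 25
  -Y*Z ↦ -1·1·5·0 = 0
  2*Z**2 ↦ 2·1·1·0 = 0
Sum: F(4, 5, 0) = (-60) + (0) + (25) + (0) + (0) = -35.
Reducing mod 7: -35 ≡ 0 (mod 7).
Since F(a, b, c) ≡ 0 (mod 7), P lies on the curve.


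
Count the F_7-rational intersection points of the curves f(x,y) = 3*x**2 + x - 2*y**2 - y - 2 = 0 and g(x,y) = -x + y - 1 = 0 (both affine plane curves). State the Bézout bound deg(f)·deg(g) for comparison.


Common zeros: {(5, 6), (6, 0)}; count = 2; Bézout bound = 2.

deg(f) = 2, deg(g) = 1, so Bézout bound = 2.
Scan x ∈ F_7. For each x, list the y ∈ F_7 with f(x, y) ≡ 0 and those with g(x, y) ≡ 0 (mod 7); the common zeros in that column are the intersection.
  x = 0: f ≡ 0 at y ∈ ∅; g ≡ 0 at y ∈ {1}; common: ∅.
  x = 1: f ≡ 0 at y ∈ ∅; g ≡ 0 at y ∈ {2}; common: ∅.
  x = 2: f ≡ 0 at y ∈ ∅; g ≡ 0 at y ∈ {3}; common: ∅.
  x = 3: f ≡ 0 at y ∈ {0, 3}; g ≡ 0 at y ∈ {4}; common: ∅.
  x = 4: f ≡ 0 at y ∈ {4, 6}; g ≡ 0 at y ∈ {5}; common: ∅.
  x = 5: f ≡ 0 at y ∈ {4, 6}; g ≡ 0 at y ∈ {6}; common: {6}.
  x = 6: f ≡ 0 at y ∈ {0, 3}; g ≡ 0 at y ∈ {0}; common: {0}.
Collecting: common zeros = {(5, 6), (6, 0)}, so the count is 2.
Comparison with the Bézout bound: 2 ≤ 2 = deg(f)·deg(g), as expected for curves with no common component (the bound is attained).


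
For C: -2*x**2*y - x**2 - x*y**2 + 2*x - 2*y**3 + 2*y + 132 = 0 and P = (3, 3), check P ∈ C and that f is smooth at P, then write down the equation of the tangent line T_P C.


Tangent line at P: -49*x - 88*y + 411 = 0.

Step 1: f(3, 3) = 0, so P lies on C.
Step 2: partial derivatives
  f_x(x, y) = -4*x*y - 2*x - y**2 + 2, f_y(x, y) = -2*x**2 - 2*x*y - 6*y**2 + 2.
  f_x(P) = -49, f_y(P) = -88 (gradient nonzero, so P is smooth).
Step 3: tangent line at P: -49·(x − 3) + -88·(y − 3) = 0.
Expanding: -49*x - 88*y + 411 = 0.


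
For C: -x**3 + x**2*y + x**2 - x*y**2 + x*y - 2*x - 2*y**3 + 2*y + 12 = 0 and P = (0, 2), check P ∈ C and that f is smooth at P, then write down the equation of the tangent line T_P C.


Tangent line at P: -4*x - 22*y + 44 = 0.

Step 1: f(0, 2) = 0, so P lies on C.
Step 2: partial derivatives
  f_x(x, y) = -3*x**2 + 2*x*y + 2*x - y**2 + y - 2, f_y(x, y) = x**2 - 2*x*y + x - 6*y**2 + 2.
  f_x(P) = -4, f_y(P) = -22 (gradient nonzero, so P is smooth).
Step 3: tangent line at P: -4·(x − 0) + -22·(y − 2) = 0.
Expanding: -4*x - 22*y + 44 = 0.


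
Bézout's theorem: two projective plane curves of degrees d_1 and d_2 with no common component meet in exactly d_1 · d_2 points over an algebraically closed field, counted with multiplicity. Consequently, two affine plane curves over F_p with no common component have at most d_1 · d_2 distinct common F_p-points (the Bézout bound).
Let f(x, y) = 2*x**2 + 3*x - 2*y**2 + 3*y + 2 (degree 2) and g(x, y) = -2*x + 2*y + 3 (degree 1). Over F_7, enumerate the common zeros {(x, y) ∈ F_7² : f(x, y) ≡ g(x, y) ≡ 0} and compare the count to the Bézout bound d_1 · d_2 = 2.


Common zeros: {(0, 2)}; count = 1; Bézout bound = 2.

deg(f) = 2, deg(g) = 1, so Bézout bound = 2.
Scan x ∈ F_7. For each x, list the y ∈ F_7 with f(x, y) ≡ 0 and those with g(x, y) ≡ 0 (mod 7); the common zeros in that column are the intersection.
  x = 0: f ≡ 0 at y ∈ {2, 3}; g ≡ 0 at y ∈ {2}; common: {2}.
  x = 1: f ≡ 0 at y ∈ {0, 5}; g ≡ 0 at y ∈ {3}; common: ∅.
  x = 2: f ≡ 0 at y ∈ {2, 3}; g ≡ 0 at y ∈ {4}; common: ∅.
  x = 3: f ≡ 0 at y ∈ ∅; g ≡ 0 at y ∈ {5}; common: ∅.
  x = 4: f ≡ 0 at y ∈ ∅; g ≡ 0 at y ∈ {6}; common: ∅.
  x = 5: f ≡ 0 at y ∈ ∅; g ≡ 0 at y ∈ {0}; common: ∅.
  x = 6: f ≡ 0 at y ∈ ∅; g ≡ 0 at y ∈ {1}; common: ∅.
Collecting: common zeros = {(0, 2)}, so the count is 1.
Comparison with the Bézout bound: 1 ≤ 2 = deg(f)·deg(g), as expected for curves with no common component (the affine F_7-count falls short of the bound because intersections may lie at infinity, over extension fields, or carry multiplicity).


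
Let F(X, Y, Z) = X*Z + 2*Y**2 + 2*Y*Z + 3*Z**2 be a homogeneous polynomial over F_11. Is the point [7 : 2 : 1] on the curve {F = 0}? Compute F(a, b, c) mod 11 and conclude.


F(7,2,1) ≡ 0 (mod 11); P is on the curve.

Evaluate F(7, 2, 1) term-by-term (mod 11).
  X*Z ↦ 1·7·1·1 = 7
  2*Y**2 ↦ 2·1·4·1 = 8
  2*Y*Z ↦ 2·1·2·1 = 4
  3*Z**2 ↦ 3·1·1·1 = 3
Sum: F(7, 2, 1) = (7) + (8) + (4) + (3) = 22.
Reducing mod 11: 22 ≡ 0 (mod 11).
Since F(a, b, c) ≡ 0 (mod 11), P lies on the curve.


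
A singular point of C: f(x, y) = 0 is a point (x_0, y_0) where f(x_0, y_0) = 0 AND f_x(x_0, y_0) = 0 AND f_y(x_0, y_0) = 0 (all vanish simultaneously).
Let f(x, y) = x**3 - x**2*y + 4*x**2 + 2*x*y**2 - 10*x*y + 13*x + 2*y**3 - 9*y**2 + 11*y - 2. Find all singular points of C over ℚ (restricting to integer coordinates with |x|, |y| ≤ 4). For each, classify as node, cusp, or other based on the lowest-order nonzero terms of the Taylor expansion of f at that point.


Singular points: {(-1, 2)}; classification: node.

Compute partial derivatives:
  f_x = 3*x**2 - 2*x*y + 8*x + 2*y**2 - 10*y + 13.
  f_y = -x**2 + 4*x*y - 10*x + 6*y**2 - 18*y + 11.
Scan x_0 ∈ {−4, ..., 4}. For each x_0, f_y(x_0, y) is a polynomial in y; find its integer roots y ∈ {−4, ..., 4}, then test f_x and f at those candidates.
  x = -4: f_y(-4, y) = 6*y**2 - 34*y + 35; no integer root y with |y| ≤ 4.
  x = -3: f_y(-3, y) = 6*y**2 - 30*y + 32; no integer root y with |y| ≤ 4.
  x = -2: f_y(-2, y) = 6*y**2 - 26*y + 27; no integer root y with |y| ≤ 4.
  x = -1: f_y(-1, y) = 6*y**2 - 22*y + 20; vanishes at y ∈ {2}. (-1, 2): f_x = 0, f = 0 — SINGULAR.
  x = 0: f_y(0, y) = 6*y**2 - 18*y + 11; no integer root y with |y| ≤ 4.
  x = 1: f_y(1, y) = 6*y**2 - 14*y; vanishes at y ∈ {0}. (1, 0): f_x = 24 ≠ 0.
  x = 2: f_y(2, y) = 6*y**2 - 10*y - 13; no integer root y with |y| ≤ 4.
  x = 3: f_y(3, y) = 6*y**2 - 6*y - 28; no integer root y with |y| ≤ 4.
  x = 4: f_y(4, y) = 6*y**2 - 2*y - 45; no integer root y with |y| ≤ 4.
Only singular point on the grid: (-1, 2).
Classify: substitute x = -1 + u, y = 2 + v and expand: f = u**3 - u**2*v - u**2 + 2*u*v**2 + 2*v**3 + v**2.
No constant or linear terms (consistent with a singular point). Quadratic part: -u**2 + v**2. Cubic part: u**3 - u**2*v + 2*u*v**2 + 2*v**3.
The quadratic part v**2 - u**2 = (v − u)(v + u) splits into two distinct linear factors, so there are two distinct tangent lines y − 2 = ±(x − -1) — this is a node (ordinary double point).
Classification: node.


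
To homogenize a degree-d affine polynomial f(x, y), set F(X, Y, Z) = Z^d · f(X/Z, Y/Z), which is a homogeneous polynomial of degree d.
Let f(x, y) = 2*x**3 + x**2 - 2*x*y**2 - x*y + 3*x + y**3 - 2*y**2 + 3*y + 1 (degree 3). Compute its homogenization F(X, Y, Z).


F(X, Y, Z) = 2*X**3 + X**2*Z - 2*X*Y**2 - X*Y*Z + 3*X*Z**2 + Y**3 - 2*Y**2*Z + 3*Y*Z**2 + Z**3

deg(f) = 3.
Substitute x = X/Z, y = Y/Z into f, then multiply by Z^3.
  monomial 2·x^3·y^0 ↦ 2·X^3·Y^0·Z^0.
  monomial 1·x^2·y^0 ↦ 1·X^2·Y^0·Z^1.
  monomial -2·x^1·y^2 ↦ -2·X^1·Y^2·Z^0.
  monomial -1·x^1·y^1 ↦ -1·X^1·Y^1·Z^1.
  monomial 3·x^1·y^0 ↦ 3·X^1·Y^0·Z^2.
  monomial 1·x^0·y^3 ↦ 1·X^0·Y^3·Z^0.
  monomial -2·x^0·y^2 ↦ -2·X^0·Y^2·Z^1.
  monomial 3·x^0·y^1 ↦ 3·X^0·Y^1·Z^2.
  monomial 1·x^0·y^0 ↦ 1·X^0·Y^0·Z^3.
Collecting: F(X, Y, Z) = 2*X**3 + X**2*Z - 2*X*Y**2 - X*Y*Z + 3*X*Z**2 + Y**3 - 2*Y**2*Z + 3*Y*Z**2 + Z**3.


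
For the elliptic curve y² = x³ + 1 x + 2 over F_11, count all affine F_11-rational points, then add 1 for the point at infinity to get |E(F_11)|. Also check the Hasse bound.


Affine points = {(1, 2), (1, 9), (2, 1), (2, 10), (4, 2), (4, 9), (5, 0), (6, 2), (6, 9), (7, 0), (8, 4), (8, 7), (9, 5), (9, 6), (10, 0)}; affine count = 15; |E(F_11)| = 16.

Discriminant check: Δ ∝ 4a³ + 27b² = 4·1³ + 27·2² = 4·1 + 27·4 ≡ 2 (mod 11). Nonzero ⇒ E is nonsingular.
For each x ∈ F_11, compute rhs = x³ + 1·x + 2 mod 11, then count y ∈ F_11 with y² ≡ rhs.
  x = 0: rhs = 2, matching y values: none (0 points).
  x = 1: rhs = 4, matching y values: 2, 9 (2 points).
  x = 2: rhs = 1, matching y values: 1, 10 (2 points).
  x = 3: rhs = 10, matching y values: none (0 points).
  x = 4: rhs = 4, matching y values: 2, 9 (2 points).
  x = 5: rhs = 0, matching y values: 0 (1 points).
  x = 6: rhs = 4, matching y values: 2, 9 (2 points).
  x = 7: rhs = 0, matching y values: 0 (1 points).
  x = 8: rhs = 5, matching y values: 4, 7 (2 points).
  x = 9: rhs = 3, matching y values: 5, 6 (2 points).
  x = 10: rhs = 0, matching y values: 0 (1 points).
Total affine count: 15.
Full point count |E(F_11)| = 15 + 1 = 16.
Hasse bound: |16 − (11+1)| = |4| = 4 ≤ 2√11 ≈ 6.6332 ✓.


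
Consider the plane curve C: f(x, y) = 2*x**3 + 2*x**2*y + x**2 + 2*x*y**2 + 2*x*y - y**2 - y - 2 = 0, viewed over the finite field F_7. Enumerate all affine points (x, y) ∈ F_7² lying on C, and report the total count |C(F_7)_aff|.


Affine F_7-points: {(0, 3), (3, 3), (3, 5), (4, 3), (5, 0), (5, 2), (6, 1)}; count = 7.

For each of the 49 pairs (x, y) ∈ F_7², evaluate f(x, y) mod 7. Record the zeros.
  x = 0: [0↦5, 1↦3, 2↦6, 3↦0, 4↦6, 5↦3, 6↦5]  zeros at y ∈ {3}
  x = 1: [0↦1, 1↦5, 2↦4, 3↦5, 4↦1, 5↦6, 6↦6]  zeros at y ∈ ∅
  x = 2: [0↦4, 1↦4, 2↦3, 3↦1, 4↦5, 5↦1, 6↦3]  zeros at y ∈ ∅
  x = 3: [0↦5, 1↦5, 2↦1, 3↦0, 4↦2, 5↦0, 6↦1]  zeros at y ∈ {3, 5}
  x = 4: [0↦2, 1↦6, 2↦3, 3↦0, 4↦4, 5↦1, 6↦5]  zeros at y ∈ {3}
  x = 5: [0↦0, 1↦5, 2↦0, 3↦6, 4↦2, 5↦2, 6↦6]  zeros at y ∈ {0, 2}
  x = 6: [0↦4, 1↦0, 2↦4, 3↦2, 4↦1, 5↦1, 6↦2]  zeros at y ∈ {1}
Collecting zeros: affine points = {(0, 3), (3, 3), (3, 5), (4, 3), (5, 0), (5, 2), (6, 1)}.
Total count |C(F_7)_aff| = 7.


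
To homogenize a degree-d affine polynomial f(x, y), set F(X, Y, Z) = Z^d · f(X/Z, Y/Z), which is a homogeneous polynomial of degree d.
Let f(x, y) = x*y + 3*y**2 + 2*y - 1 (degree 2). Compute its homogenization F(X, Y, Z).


F(X, Y, Z) = X*Y + 3*Y**2 + 2*Y*Z - Z**2

deg(f) = 2.
Substitute x = X/Z, y = Y/Z into f, then multiply by Z^2.
  monomial 1·x^1·y^1 ↦ 1·X^1·Y^1·Z^0.
  monomial 3·x^0·y^2 ↦ 3·X^0·Y^2·Z^0.
  monomial 2·x^0·y^1 ↦ 2·X^0·Y^1·Z^1.
  monomial -1·x^0·y^0 ↦ -1·X^0·Y^0·Z^2.
Collecting: F(X, Y, Z) = X*Y + 3*Y**2 + 2*Y*Z - Z**2.


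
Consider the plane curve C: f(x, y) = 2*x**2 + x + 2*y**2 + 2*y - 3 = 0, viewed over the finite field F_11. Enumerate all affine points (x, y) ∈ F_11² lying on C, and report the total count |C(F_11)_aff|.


Affine F_11-points: {(1, 0), (1, 10), (2, 1), (2, 9), (3, 1), (3, 9), (4, 0), (4, 10), (6, 3), (6, 7), (10, 3), (10, 7)}; count = 12.

For each of the 121 pairs (x, y) ∈ F_11², evaluate f(x, y) mod 11. Record the zeros.
  x = 0: [0↦8, 1↦1, 2↦9, 3↦10, 4↦4, 5↦2, 6↦4, 7↦10, 8↦9, 9↦1, 10↦8]  zeros at y ∈ ∅
  x = 1: [0↦0, 1↦4, 2↦1, 3↦2, 4↦7, 5↦5, 6↦7, 7↦2, 8↦1, 9↦4, 10↦0]  zeros at y ∈ {0, 10}
  x = 2: [0↦7, 1↦0, 2↦8, 3↦9, 4↦3, 5↦1, 6↦3, 7↦9, 8↦8, 9↦0, 10↦7]  zeros at y ∈ {1, 9}
  x = 3: [0↦7, 1↦0, 2↦8, 3↦9, 4↦3, 5↦1, 6↦3, 7↦9, 8↦8, 9↦0, 10↦7]  zeros at y ∈ {1, 9}
  x = 4: [0↦0, 1↦4, 2↦1, 3↦2, 4↦7, 5↦5, 6↦7, 7↦2, 8↦1, 9↦4, 10↦0]  zeros at y ∈ {0, 10}
  x = 5: [0↦8, 1↦1, 2↦9, 3↦10, 4↦4, 5↦2, 6↦4, 7↦10, 8↦9, 9↦1, 10↦8]  zeros at y ∈ ∅
  x = 6: [0↦9, 1↦2, 2↦10, 3↦0, 4↦5, 5↦3, 6↦5, 7↦0, 8↦10, 9↦2, 10↦9]  zeros at y ∈ {3, 7}
  x = 7: [0↦3, 1↦7, 2↦4, 3↦5, 4↦10, 5↦8, 6↦10, 7↦5, 8↦4, 9↦7, 10↦3]  zeros at y ∈ ∅
  x = 8: [0↦1, 1↦5, 2↦2, 3↦3, 4↦8, 5↦6, 6↦8, 7↦3, 8↦2, 9↦5, 10↦1]  zeros at y ∈ ∅
  x = 9: [0↦3, 1↦7, 2↦4, 3↦5, 4↦10, 5↦8, 6↦10, 7↦5, 8↦4, 9↦7, 10↦3]  zeros at y ∈ ∅
  x = 10: [0↦9, 1↦2, 2↦10, 3↦0, 4↦5, 5↦3, 6↦5, 7↦0, 8↦10, 9↦2, 10↦9]  zeros at y ∈ {3, 7}
Collecting zeros: affine points = {(1, 0), (1, 10), (2, 1), (2, 9), (3, 1), (3, 9), (4, 0), (4, 10), (6, 3), (6, 7), (10, 3), (10, 7)}.
Total count |C(F_11)_aff| = 12.


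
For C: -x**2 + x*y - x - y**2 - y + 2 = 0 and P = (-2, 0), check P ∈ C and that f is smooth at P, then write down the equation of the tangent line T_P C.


Tangent line at P: 3*x - 3*y + 6 = 0.

Step 1: f(-2, 0) = 0, so P lies on C.
Step 2: partial derivatives
  f_x(x, y) = -2*x + y - 1, f_y(x, y) = x - 2*y - 1.
  f_x(P) = 3, f_y(P) = -3 (gradient nonzero, so P is smooth).
Step 3: tangent line at P: 3·(x − -2) + -3·(y − 0) = 0.
Expanding: 3*x - 3*y + 6 = 0.


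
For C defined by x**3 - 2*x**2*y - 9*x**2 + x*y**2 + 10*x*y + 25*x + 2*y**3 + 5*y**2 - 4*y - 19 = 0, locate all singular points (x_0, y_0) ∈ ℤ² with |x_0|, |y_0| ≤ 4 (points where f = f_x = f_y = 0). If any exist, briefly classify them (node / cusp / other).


Singular points: {(2, -1)}; classification: node.

Compute partial derivatives:
  f_x = 3*x**2 - 4*x*y - 18*x + y**2 + 10*y + 25.
  f_y = -2*x**2 + 2*x*y + 10*x + 6*y**2 + 10*y - 4.
Scan x_0 ∈ {−4, ..., 4}. For each x_0, f_y(x_0, y) is a polynomial in y; find its integer roots y ∈ {−4, ..., 4}, then test f_x and f at those candidates.
  x = -4: f_y(-4, y) = 6*y**2 + 2*y - 76; no integer root y with |y| ≤ 4.
  x = -3: f_y(-3, y) = 6*y**2 + 4*y - 52; no integer root y with |y| ≤ 4.
  x = -2: f_y(-2, y) = 6*y**2 + 6*y - 32; no integer root y with |y| ≤ 4.
  x = -1: f_y(-1, y) = 6*y**2 + 8*y - 16; no integer root y with |y| ≤ 4.
  x = 0: f_y(0, y) = 6*y**2 + 10*y - 4; vanishes at y ∈ {-2}. (0, -2): f_x = 9 ≠ 0.
  x = 1: f_y(1, y) = 6*y**2 + 12*y + 4; no integer root y with |y| ≤ 4.
  x = 2: f_y(2, y) = 6*y**2 + 14*y + 8; vanishes at y ∈ {-1}. (2, -1): f_x = 0, f = 0 — SINGULAR.
  x = 3: f_y(3, y) = 6*y**2 + 16*y + 8; vanishes at y ∈ {-2}. (3, -2): f_x = 6 ≠ 0.
  x = 4: f_y(4, y) = 6*y**2 + 18*y + 4; no integer root y with |y| ≤ 4.
Only singular point on the grid: (2, -1).
Classify: substitute x = 2 + u, y = -1 + v and expand: f = u**3 - 2*u**2*v - u**2 + u*v**2 + 2*v**3 + v**2.
No constant or linear terms (consistent with a singular point). Quadratic part: -u**2 + v**2. Cubic part: u**3 - 2*u**2*v + u*v**2 + 2*v**3.
The quadratic part v**2 - u**2 = (v − u)(v + u) splits into two distinct linear factors, so there are two distinct tangent lines y − -1 = ±(x − 2) — this is a node (ordinary double point).
Classification: node.


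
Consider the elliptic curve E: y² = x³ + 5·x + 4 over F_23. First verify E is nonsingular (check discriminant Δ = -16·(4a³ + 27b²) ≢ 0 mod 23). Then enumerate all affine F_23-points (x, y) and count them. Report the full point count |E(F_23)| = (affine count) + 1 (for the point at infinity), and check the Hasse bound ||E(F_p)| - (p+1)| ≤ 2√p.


Affine points = {(0, 2), (0, 21), (3, 0), (5, 4), (5, 19), (8, 2), (8, 21), (13, 9), (13, 14), (14, 9), (14, 14), (15, 2), (15, 21), (19, 9), (19, 14), (20, 10), (20, 13), (21, 3), (21, 20)}; affine count = 19; |E(F_23)| = 20.

Discriminant check: Δ ∝ 4a³ + 27b² = 4·5³ + 27·4² = 4·125 + 27·16 ≡ 12 (mod 23). Nonzero ⇒ E is nonsingular.
For each x ∈ F_23, compute rhs = x³ + 5·x + 4 mod 23, then count y ∈ F_23 with y² ≡ rhs.
  x = 0: rhs = 4, matching y values: 2, 21 (2 points).
  x = 1: rhs = 10, matching y values: none (0 points).
  x = 2: rhs = 22, matching y values: none (0 points).
  x = 3: rhs = 0, matching y values: 0 (1 points).
  x = 4: rhs = 19, matching y values: none (0 points).
  x = 5: rhs = 16, matching y values: 4, 19 (2 points).
  x = 6: rhs = 20, matching y values: none (0 points).
  x = 7: rhs = 14, matching y values: none (0 points).
  x = 8: rhs = 4, matching y values: 2, 21 (2 points).
  x = 9: rhs = 19, matching y values: none (0 points).
  x = 10: rhs = 19, matching y values: none (0 points).
  x = 11: rhs = 10, matching y values: none (0 points).
  x = 12: rhs = 21, matching y values: none (0 points).
  x = 13: rhs = 12, matching y values: 9, 14 (2 points).
  x = 14: rhs = 12, matching y values: 9, 14 (2 points).
  x = 15: rhs = 4, matching y values: 2, 21 (2 points).
  x = 16: rhs = 17, matching y values: none (0 points).
  x = 17: rhs = 11, matching y values: none (0 points).
  x = 18: rhs = 15, matching y values: none (0 points).
  x = 19: rhs = 12, matching y values: 9, 14 (2 points).
  x = 20: rhs = 8, matching y values: 10, 13 (2 points).
  x = 21: rhs = 9, matching y values: 3, 20 (2 points).
  x = 22: rhs = 21, matching y values: none (0 points).
Total affine count: 19.
Full point count |E(F_23)| = 19 + 1 = 20.
Hasse bound: |20 − (23+1)| = |-4| = 4 ≤ 2√23 ≈ 9.5917 ✓.
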